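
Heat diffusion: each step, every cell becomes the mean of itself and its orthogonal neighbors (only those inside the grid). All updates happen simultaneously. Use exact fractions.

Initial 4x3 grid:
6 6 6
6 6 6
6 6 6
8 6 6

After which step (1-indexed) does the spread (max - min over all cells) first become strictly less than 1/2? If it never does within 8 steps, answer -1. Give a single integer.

Answer: 3

Derivation:
Step 1: max=20/3, min=6, spread=2/3
Step 2: max=59/9, min=6, spread=5/9
Step 3: max=689/108, min=6, spread=41/108
  -> spread < 1/2 first at step 3
Step 4: max=81977/12960, min=6, spread=4217/12960
Step 5: max=4874749/777600, min=21679/3600, spread=38417/155520
Step 6: max=291136211/46656000, min=434597/72000, spread=1903471/9331200
Step 7: max=17397149089/2799360000, min=13075759/2160000, spread=18038617/111974400
Step 8: max=1041037782851/167961600000, min=1179326759/194400000, spread=883978523/6718464000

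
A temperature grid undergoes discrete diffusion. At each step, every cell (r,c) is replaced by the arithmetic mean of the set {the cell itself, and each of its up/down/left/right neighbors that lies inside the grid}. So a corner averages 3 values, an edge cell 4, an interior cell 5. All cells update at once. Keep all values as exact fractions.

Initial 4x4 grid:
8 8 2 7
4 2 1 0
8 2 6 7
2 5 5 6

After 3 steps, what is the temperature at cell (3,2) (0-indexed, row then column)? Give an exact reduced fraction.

Answer: 1147/240

Derivation:
Step 1: cell (3,2) = 11/2
Step 2: cell (3,2) = 24/5
Step 3: cell (3,2) = 1147/240
Full grid after step 3:
  2791/540 8293/1800 2389/600 217/60
  2197/450 3221/750 191/50 773/200
  1333/300 4351/1000 851/200 533/120
  1631/360 5267/1200 1147/240 1787/360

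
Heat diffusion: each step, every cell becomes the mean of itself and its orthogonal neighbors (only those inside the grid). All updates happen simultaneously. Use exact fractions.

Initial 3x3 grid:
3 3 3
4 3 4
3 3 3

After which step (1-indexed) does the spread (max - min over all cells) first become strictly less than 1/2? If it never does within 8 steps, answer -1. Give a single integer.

Step 1: max=17/5, min=3, spread=2/5
  -> spread < 1/2 first at step 1
Step 2: max=799/240, min=159/50, spread=179/1200
Step 3: max=9823/3000, min=722/225, spread=589/9000
Step 4: max=2813551/864000, min=581081/180000, spread=121811/4320000
Step 5: max=35091607/10800000, min=2621423/810000, spread=417901/32400000
Step 6: max=10093769359/3110400000, min=2099063129/648000000, spread=91331699/15552000000
Step 7: max=126122654263/38880000000, min=9451255007/2916000000, spread=317762509/116640000000
Step 8: max=36313326886831/11197440000000, min=7562332008761/2332800000000, spread=70666223891/55987200000000

Answer: 1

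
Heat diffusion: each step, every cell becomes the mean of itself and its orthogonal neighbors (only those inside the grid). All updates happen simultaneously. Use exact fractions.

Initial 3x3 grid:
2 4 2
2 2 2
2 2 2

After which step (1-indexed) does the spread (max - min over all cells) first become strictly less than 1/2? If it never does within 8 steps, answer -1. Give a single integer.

Step 1: max=8/3, min=2, spread=2/3
Step 2: max=307/120, min=2, spread=67/120
Step 3: max=2597/1080, min=207/100, spread=1807/5400
  -> spread < 1/2 first at step 3
Step 4: max=1021963/432000, min=5761/2700, spread=33401/144000
Step 5: max=9005933/3888000, min=583391/270000, spread=3025513/19440000
Step 6: max=3575326867/1555200000, min=31555949/14400000, spread=53531/497664
Step 7: max=212656925849/93312000000, min=8567116051/3888000000, spread=450953/5971968
Step 8: max=12706343560603/5598720000000, min=1034128610519/466560000000, spread=3799043/71663616

Answer: 3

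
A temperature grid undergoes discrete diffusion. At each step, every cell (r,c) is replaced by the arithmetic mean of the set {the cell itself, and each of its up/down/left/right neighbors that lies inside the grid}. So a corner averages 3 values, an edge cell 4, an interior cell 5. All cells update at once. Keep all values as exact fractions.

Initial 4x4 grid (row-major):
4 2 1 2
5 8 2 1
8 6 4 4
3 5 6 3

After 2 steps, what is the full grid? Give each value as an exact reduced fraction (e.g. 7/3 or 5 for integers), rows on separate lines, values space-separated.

After step 1:
  11/3 15/4 7/4 4/3
  25/4 23/5 16/5 9/4
  11/2 31/5 22/5 3
  16/3 5 9/2 13/3
After step 2:
  41/9 413/120 301/120 16/9
  1201/240 24/5 81/25 587/240
  1397/240 257/50 213/50 839/240
  95/18 631/120 547/120 71/18

Answer: 41/9 413/120 301/120 16/9
1201/240 24/5 81/25 587/240
1397/240 257/50 213/50 839/240
95/18 631/120 547/120 71/18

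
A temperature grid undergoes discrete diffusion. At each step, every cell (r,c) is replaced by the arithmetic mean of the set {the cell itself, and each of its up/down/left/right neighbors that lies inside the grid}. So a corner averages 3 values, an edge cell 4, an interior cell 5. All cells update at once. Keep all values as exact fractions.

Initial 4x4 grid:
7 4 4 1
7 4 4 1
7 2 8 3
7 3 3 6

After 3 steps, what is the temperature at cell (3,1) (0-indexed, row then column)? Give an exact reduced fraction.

Answer: 6677/1440

Derivation:
Step 1: cell (3,1) = 15/4
Step 2: cell (3,1) = 1153/240
Step 3: cell (3,1) = 6677/1440
Full grid after step 3:
  473/90 2791/600 709/200 743/240
  3251/600 1151/250 7883/2000 2601/800
  373/72 29113/6000 4091/1000 637/160
  11143/2160 6677/1440 2159/480 33/8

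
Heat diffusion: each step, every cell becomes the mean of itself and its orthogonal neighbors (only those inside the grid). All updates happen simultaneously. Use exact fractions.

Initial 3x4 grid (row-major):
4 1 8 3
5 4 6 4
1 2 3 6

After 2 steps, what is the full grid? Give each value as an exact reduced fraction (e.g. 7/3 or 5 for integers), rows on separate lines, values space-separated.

After step 1:
  10/3 17/4 9/2 5
  7/2 18/5 5 19/4
  8/3 5/2 17/4 13/3
After step 2:
  133/36 941/240 75/16 19/4
  131/40 377/100 221/50 229/48
  26/9 781/240 193/48 40/9

Answer: 133/36 941/240 75/16 19/4
131/40 377/100 221/50 229/48
26/9 781/240 193/48 40/9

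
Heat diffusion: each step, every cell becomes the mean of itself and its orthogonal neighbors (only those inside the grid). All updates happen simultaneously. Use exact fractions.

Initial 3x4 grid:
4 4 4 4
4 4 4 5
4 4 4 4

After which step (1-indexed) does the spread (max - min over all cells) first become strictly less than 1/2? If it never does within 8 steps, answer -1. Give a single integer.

Step 1: max=13/3, min=4, spread=1/3
  -> spread < 1/2 first at step 1
Step 2: max=1027/240, min=4, spread=67/240
Step 3: max=9077/2160, min=4, spread=437/2160
Step 4: max=3613531/864000, min=4009/1000, spread=29951/172800
Step 5: max=32319821/7776000, min=13579/3375, spread=206761/1555200
Step 6: max=12897795571/3110400000, min=21765671/5400000, spread=14430763/124416000
Step 7: max=771603741689/186624000000, min=1745652727/432000000, spread=139854109/1492992000
Step 8: max=46212231890251/11197440000000, min=157371228977/38880000000, spread=7114543559/89579520000

Answer: 1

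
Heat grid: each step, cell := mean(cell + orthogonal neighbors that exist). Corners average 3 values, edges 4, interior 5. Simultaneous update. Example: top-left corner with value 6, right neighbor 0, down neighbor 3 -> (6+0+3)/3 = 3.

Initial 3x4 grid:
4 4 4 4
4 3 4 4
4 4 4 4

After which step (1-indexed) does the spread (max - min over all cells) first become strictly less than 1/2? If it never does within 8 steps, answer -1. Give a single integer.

Step 1: max=4, min=15/4, spread=1/4
  -> spread < 1/2 first at step 1
Step 2: max=4, min=377/100, spread=23/100
Step 3: max=1587/400, min=18389/4800, spread=131/960
Step 4: max=28409/7200, min=166249/43200, spread=841/8640
Step 5: max=5666627/1440000, min=66577949/17280000, spread=56863/691200
Step 6: max=50850457/12960000, min=600545659/155520000, spread=386393/6220800
Step 7: max=20315641187/5184000000, min=240438276869/62208000000, spread=26795339/497664000
Step 8: max=1217073850333/311040000000, min=14446104285871/3732480000000, spread=254051069/5971968000

Answer: 1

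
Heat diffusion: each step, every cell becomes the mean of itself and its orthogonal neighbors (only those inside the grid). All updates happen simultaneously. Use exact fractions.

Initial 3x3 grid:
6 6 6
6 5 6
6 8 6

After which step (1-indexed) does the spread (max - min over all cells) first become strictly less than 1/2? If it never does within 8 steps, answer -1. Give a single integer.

Answer: 3

Derivation:
Step 1: max=20/3, min=23/4, spread=11/12
Step 2: max=1547/240, min=35/6, spread=49/80
Step 3: max=847/135, min=28313/4800, spread=16223/43200
  -> spread < 1/2 first at step 3
Step 4: max=5376683/864000, min=129079/21600, spread=213523/864000
Step 5: max=1498979/243000, min=103765417/17280000, spread=25457807/155520000
Step 6: max=19127064347/3110400000, min=156518837/25920000, spread=344803907/3110400000
Step 7: max=10719525697/1749600000, min=125474400851/20736000000, spread=42439400063/559872000000
Step 8: max=68510651094923/11197440000000, min=22639016875391/3732480000000, spread=3799043/71663616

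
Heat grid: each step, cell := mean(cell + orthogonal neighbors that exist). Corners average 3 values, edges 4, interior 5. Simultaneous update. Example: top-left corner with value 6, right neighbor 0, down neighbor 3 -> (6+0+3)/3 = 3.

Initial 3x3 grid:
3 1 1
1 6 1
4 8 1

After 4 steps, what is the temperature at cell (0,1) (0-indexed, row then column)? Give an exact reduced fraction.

Step 1: cell (0,1) = 11/4
Step 2: cell (0,1) = 529/240
Step 3: cell (0,1) = 36623/14400
Step 4: cell (0,1) = 2269681/864000
Full grid after step 4:
  370643/129600 2269681/864000 9113/3600
  463301/144000 1114597/360000 2460431/864000
  469543/129600 2994181/864000 53171/16200

Answer: 2269681/864000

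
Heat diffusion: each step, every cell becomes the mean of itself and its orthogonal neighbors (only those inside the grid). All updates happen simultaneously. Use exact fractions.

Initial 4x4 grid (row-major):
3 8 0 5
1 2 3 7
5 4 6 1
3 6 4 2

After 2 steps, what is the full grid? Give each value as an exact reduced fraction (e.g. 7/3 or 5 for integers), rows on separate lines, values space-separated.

After step 1:
  4 13/4 4 4
  11/4 18/5 18/5 4
  13/4 23/5 18/5 4
  14/3 17/4 9/2 7/3
After step 2:
  10/3 297/80 297/80 4
  17/5 89/25 94/25 39/10
  229/60 193/50 203/50 209/60
  73/18 1081/240 881/240 65/18

Answer: 10/3 297/80 297/80 4
17/5 89/25 94/25 39/10
229/60 193/50 203/50 209/60
73/18 1081/240 881/240 65/18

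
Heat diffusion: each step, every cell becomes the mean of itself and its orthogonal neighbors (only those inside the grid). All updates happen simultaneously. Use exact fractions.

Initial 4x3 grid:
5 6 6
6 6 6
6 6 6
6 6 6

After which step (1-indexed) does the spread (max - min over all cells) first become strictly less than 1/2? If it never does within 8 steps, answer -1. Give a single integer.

Answer: 1

Derivation:
Step 1: max=6, min=17/3, spread=1/3
  -> spread < 1/2 first at step 1
Step 2: max=6, min=103/18, spread=5/18
Step 3: max=6, min=1255/216, spread=41/216
Step 4: max=6, min=151303/25920, spread=4217/25920
Step 5: max=43121/7200, min=9122051/1555200, spread=38417/311040
Step 6: max=861403/144000, min=548671789/93312000, spread=1903471/18662400
Step 7: max=25804241/4320000, min=32991330911/5598720000, spread=18038617/223948800
Step 8: max=2319873241/388800000, min=1982271017149/335923200000, spread=883978523/13436928000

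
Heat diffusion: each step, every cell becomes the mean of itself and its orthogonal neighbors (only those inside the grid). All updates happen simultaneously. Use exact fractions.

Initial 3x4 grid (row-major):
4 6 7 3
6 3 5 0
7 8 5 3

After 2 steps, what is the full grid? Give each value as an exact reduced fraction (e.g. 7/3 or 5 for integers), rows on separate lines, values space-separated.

Answer: 46/9 1271/240 211/48 34/9
86/15 507/100 457/100 51/16
71/12 59/10 53/12 32/9

Derivation:
After step 1:
  16/3 5 21/4 10/3
  5 28/5 4 11/4
  7 23/4 21/4 8/3
After step 2:
  46/9 1271/240 211/48 34/9
  86/15 507/100 457/100 51/16
  71/12 59/10 53/12 32/9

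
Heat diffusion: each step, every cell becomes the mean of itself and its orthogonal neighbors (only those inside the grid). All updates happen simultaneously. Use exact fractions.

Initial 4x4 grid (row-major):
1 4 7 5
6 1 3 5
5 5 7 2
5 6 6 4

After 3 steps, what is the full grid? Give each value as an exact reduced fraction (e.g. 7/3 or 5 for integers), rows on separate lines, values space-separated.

After step 1:
  11/3 13/4 19/4 17/3
  13/4 19/5 23/5 15/4
  21/4 24/5 23/5 9/2
  16/3 11/2 23/4 4
After step 2:
  61/18 58/15 137/30 85/18
  479/120 197/50 43/10 1111/240
  559/120 479/100 97/20 337/80
  193/36 1283/240 397/80 19/4
After step 3:
  4049/1080 7093/1800 1571/360 10021/2160
  14381/3600 12533/3000 26743/6000 6431/1440
  16921/3600 28301/6000 4623/1000 2213/480
  11063/2160 36827/7200 2389/480 557/120

Answer: 4049/1080 7093/1800 1571/360 10021/2160
14381/3600 12533/3000 26743/6000 6431/1440
16921/3600 28301/6000 4623/1000 2213/480
11063/2160 36827/7200 2389/480 557/120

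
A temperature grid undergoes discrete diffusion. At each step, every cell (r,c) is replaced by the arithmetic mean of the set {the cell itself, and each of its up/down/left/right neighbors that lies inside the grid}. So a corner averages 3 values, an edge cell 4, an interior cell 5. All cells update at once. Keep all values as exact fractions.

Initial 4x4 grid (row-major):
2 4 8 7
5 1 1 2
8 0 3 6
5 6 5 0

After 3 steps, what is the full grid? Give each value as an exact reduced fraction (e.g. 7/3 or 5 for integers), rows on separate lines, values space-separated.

Answer: 7957/2160 27223/7200 29407/7200 943/216
1723/450 20947/6000 10877/3000 27967/7200
934/225 1418/375 20359/6000 24631/7200
626/135 7337/1800 6469/1800 1469/432

Derivation:
After step 1:
  11/3 15/4 5 17/3
  4 11/5 3 4
  9/2 18/5 3 11/4
  19/3 4 7/2 11/3
After step 2:
  137/36 877/240 209/48 44/9
  431/120 331/100 86/25 185/48
  553/120 173/50 317/100 161/48
  89/18 523/120 85/24 119/36
After step 3:
  7957/2160 27223/7200 29407/7200 943/216
  1723/450 20947/6000 10877/3000 27967/7200
  934/225 1418/375 20359/6000 24631/7200
  626/135 7337/1800 6469/1800 1469/432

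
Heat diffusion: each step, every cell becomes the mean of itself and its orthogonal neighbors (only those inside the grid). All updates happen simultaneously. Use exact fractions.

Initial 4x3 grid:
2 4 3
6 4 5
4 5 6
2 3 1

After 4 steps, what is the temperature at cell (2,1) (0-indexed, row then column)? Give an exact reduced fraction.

Step 1: cell (2,1) = 22/5
Step 2: cell (2,1) = 409/100
Step 3: cell (2,1) = 23621/6000
Step 4: cell (2,1) = 1410859/360000
Full grid after step 4:
  19207/4800 1171417/288000 176063/43200
  96751/24000 162201/40000 32917/8000
  277273/72000 1410859/360000 850319/216000
  17597/4800 3171041/864000 484519/129600

Answer: 1410859/360000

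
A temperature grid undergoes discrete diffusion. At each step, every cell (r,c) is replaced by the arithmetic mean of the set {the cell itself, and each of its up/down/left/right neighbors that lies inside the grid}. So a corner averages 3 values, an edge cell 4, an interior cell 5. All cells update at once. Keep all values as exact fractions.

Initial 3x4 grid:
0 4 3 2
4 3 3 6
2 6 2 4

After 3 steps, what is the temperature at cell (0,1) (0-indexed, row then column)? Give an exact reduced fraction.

Step 1: cell (0,1) = 5/2
Step 2: cell (0,1) = 73/24
Step 3: cell (0,1) = 5281/1800
Full grid after step 3:
  1259/432 5281/1800 1489/450 7429/2160
  43013/14400 20017/6000 20527/6000 52523/14400
  487/144 4079/1200 4429/1200 297/80

Answer: 5281/1800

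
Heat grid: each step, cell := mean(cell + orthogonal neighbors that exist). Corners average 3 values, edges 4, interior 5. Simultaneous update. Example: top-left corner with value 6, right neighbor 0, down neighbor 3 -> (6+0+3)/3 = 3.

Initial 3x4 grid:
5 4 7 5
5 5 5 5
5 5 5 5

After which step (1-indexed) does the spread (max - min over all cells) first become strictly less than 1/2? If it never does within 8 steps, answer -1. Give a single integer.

Step 1: max=17/3, min=14/3, spread=1
Step 2: max=647/120, min=73/15, spread=21/40
Step 3: max=5747/1080, min=889/180, spread=413/1080
  -> spread < 1/2 first at step 3
Step 4: max=169361/32400, min=268141/54000, spread=21191/81000
Step 5: max=5064167/972000, min=179431/36000, spread=21953/97200
Step 6: max=75450517/14580000, min=48687203/9720000, spread=193577/1166400
Step 7: max=1128572507/218700000, min=2926862777/583200000, spread=9919669/69984000
Step 8: max=269984264377/52488000000, min=58701687431/11664000000, spread=18645347/167961600

Answer: 3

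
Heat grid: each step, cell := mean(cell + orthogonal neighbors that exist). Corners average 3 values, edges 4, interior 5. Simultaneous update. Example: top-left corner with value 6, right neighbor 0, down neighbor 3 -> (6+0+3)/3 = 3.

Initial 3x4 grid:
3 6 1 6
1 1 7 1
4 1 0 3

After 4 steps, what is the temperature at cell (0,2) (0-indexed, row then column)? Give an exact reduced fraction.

Step 1: cell (0,2) = 5
Step 2: cell (0,2) = 149/48
Step 3: cell (0,2) = 25357/7200
Step 4: cell (0,2) = 666979/216000
Full grid after step 4:
  362689/129600 667799/216000 666979/216000 428669/129600
  2301311/864000 940309/360000 357103/120000 91853/32000
  99163/43200 179183/72000 530729/216000 355069/129600

Answer: 666979/216000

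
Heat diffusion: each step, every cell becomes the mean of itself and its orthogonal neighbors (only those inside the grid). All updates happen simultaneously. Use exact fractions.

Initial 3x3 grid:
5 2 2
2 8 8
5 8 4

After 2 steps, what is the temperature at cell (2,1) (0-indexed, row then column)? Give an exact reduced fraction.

Answer: 1411/240

Derivation:
Step 1: cell (2,1) = 25/4
Step 2: cell (2,1) = 1411/240
Full grid after step 2:
  49/12 337/80 55/12
  93/20 133/25 653/120
  65/12 1411/240 221/36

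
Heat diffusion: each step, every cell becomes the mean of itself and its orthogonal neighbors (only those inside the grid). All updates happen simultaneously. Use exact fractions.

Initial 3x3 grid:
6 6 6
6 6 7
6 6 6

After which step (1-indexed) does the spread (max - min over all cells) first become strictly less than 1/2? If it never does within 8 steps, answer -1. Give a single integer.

Step 1: max=19/3, min=6, spread=1/3
  -> spread < 1/2 first at step 1
Step 2: max=1507/240, min=6, spread=67/240
Step 3: max=13397/2160, min=1207/200, spread=1807/10800
Step 4: max=5341963/864000, min=32761/5400, spread=33401/288000
Step 5: max=47885933/7776000, min=3283391/540000, spread=3025513/38880000
Step 6: max=19127326867/3110400000, min=175555949/28800000, spread=53531/995328
Step 7: max=1145776925849/186624000000, min=47447116051/7776000000, spread=450953/11943936
Step 8: max=68693543560603/11197440000000, min=5699728610519/933120000000, spread=3799043/143327232

Answer: 1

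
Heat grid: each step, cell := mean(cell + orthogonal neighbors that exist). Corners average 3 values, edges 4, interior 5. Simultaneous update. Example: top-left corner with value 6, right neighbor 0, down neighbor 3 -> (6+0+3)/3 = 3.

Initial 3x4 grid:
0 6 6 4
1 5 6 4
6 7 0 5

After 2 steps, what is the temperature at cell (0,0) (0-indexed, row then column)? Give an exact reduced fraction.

Step 1: cell (0,0) = 7/3
Step 2: cell (0,0) = 115/36
Full grid after step 2:
  115/36 205/48 1117/240 179/36
  15/4 419/100 479/100 997/240
  73/18 14/3 81/20 49/12

Answer: 115/36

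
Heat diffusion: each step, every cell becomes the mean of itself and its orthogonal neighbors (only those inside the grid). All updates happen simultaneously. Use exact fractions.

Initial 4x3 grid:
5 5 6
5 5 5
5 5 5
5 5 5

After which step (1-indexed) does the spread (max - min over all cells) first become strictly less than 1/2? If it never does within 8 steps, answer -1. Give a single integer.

Answer: 1

Derivation:
Step 1: max=16/3, min=5, spread=1/3
  -> spread < 1/2 first at step 1
Step 2: max=95/18, min=5, spread=5/18
Step 3: max=1121/216, min=5, spread=41/216
Step 4: max=133817/25920, min=5, spread=4217/25920
Step 5: max=7985149/1555200, min=36079/7200, spread=38417/311040
Step 6: max=477760211/93312000, min=722597/144000, spread=1903471/18662400
Step 7: max=28594589089/5598720000, min=21715759/4320000, spread=18038617/223948800
Step 8: max=1712884182851/335923200000, min=1956926759/388800000, spread=883978523/13436928000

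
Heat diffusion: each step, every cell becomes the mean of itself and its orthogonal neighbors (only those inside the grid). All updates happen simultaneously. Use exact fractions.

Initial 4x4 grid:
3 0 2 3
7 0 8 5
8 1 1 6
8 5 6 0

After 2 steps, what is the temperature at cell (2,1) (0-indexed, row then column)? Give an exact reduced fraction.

Step 1: cell (2,1) = 3
Step 2: cell (2,1) = 108/25
Full grid after step 2:
  109/36 331/120 331/120 145/36
  511/120 303/100 391/100 451/120
  41/8 108/25 83/25 169/40
  6 9/2 41/10 10/3

Answer: 108/25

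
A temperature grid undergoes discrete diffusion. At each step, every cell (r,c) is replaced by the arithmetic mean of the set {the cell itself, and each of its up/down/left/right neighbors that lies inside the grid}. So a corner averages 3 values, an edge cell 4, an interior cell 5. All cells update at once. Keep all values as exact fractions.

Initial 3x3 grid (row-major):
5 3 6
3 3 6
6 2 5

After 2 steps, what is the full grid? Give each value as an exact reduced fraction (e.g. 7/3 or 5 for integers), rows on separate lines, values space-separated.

After step 1:
  11/3 17/4 5
  17/4 17/5 5
  11/3 4 13/3
After step 2:
  73/18 979/240 19/4
  899/240 209/50 133/30
  143/36 77/20 40/9

Answer: 73/18 979/240 19/4
899/240 209/50 133/30
143/36 77/20 40/9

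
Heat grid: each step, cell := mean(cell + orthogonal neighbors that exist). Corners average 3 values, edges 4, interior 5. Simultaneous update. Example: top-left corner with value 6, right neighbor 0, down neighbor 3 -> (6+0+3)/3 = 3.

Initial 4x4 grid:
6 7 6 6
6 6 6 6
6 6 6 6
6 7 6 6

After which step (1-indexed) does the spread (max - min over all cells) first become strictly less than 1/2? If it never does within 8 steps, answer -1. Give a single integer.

Answer: 1

Derivation:
Step 1: max=19/3, min=6, spread=1/3
  -> spread < 1/2 first at step 1
Step 2: max=751/120, min=6, spread=31/120
Step 3: max=6691/1080, min=1813/300, spread=821/5400
Step 4: max=200017/32400, min=54547/9000, spread=18239/162000
Step 5: max=1198679/194400, min=1640689/270000, spread=434573/4860000
Step 6: max=179569669/29160000, min=9859883/1620000, spread=83671/1166400
Step 7: max=5382347851/874800000, min=1480802173/243000000, spread=257300141/4374000000
Step 8: max=26894744219/4374000000, min=44464525567/7290000000, spread=540072197/10935000000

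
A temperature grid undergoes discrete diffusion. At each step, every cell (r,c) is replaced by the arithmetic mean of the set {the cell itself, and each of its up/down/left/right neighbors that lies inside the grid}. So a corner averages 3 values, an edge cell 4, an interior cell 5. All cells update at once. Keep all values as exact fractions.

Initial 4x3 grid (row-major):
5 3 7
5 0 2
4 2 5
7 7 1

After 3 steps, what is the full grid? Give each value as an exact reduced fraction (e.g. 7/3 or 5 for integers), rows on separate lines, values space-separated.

Answer: 8039/2160 10499/2880 2513/720
2753/720 4129/1200 821/240
329/80 923/240 2471/720
1109/240 11957/2880 8441/2160

Derivation:
After step 1:
  13/3 15/4 4
  7/2 12/5 7/2
  9/2 18/5 5/2
  6 17/4 13/3
After step 2:
  139/36 869/240 15/4
  221/60 67/20 31/10
  22/5 69/20 209/60
  59/12 1091/240 133/36
After step 3:
  8039/2160 10499/2880 2513/720
  2753/720 4129/1200 821/240
  329/80 923/240 2471/720
  1109/240 11957/2880 8441/2160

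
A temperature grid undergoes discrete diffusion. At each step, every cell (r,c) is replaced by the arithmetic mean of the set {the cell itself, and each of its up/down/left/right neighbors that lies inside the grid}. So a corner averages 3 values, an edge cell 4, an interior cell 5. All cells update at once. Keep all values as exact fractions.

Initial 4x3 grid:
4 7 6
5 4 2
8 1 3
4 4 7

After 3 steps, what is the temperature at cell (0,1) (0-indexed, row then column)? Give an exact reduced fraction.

Answer: 69121/14400

Derivation:
Step 1: cell (0,1) = 21/4
Step 2: cell (0,1) = 1163/240
Step 3: cell (0,1) = 69121/14400
Full grid after step 3:
  668/135 69121/14400 359/80
  34523/7200 6551/1500 5083/1200
  32423/7200 8603/2000 7087/1800
  1999/432 2549/600 223/54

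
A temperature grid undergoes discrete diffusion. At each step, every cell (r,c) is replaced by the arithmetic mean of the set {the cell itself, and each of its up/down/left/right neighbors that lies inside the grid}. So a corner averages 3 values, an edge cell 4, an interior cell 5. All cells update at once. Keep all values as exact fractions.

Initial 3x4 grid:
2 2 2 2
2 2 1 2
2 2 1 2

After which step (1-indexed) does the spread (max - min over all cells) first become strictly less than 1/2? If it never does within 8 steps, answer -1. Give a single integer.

Step 1: max=2, min=3/2, spread=1/2
Step 2: max=2, min=391/240, spread=89/240
  -> spread < 1/2 first at step 2
Step 3: max=467/240, min=226/135, spread=587/2160
Step 4: max=4607/2400, min=219383/129600, spread=5879/25920
Step 5: max=6388/3375, min=13354447/7776000, spread=272701/1555200
Step 6: max=24310753/12960000, min=808664033/466560000, spread=2660923/18662400
Step 7: max=160785203/86400000, min=48928670947/27993600000, spread=126629393/1119744000
Step 8: max=86321816693/46656000000, min=2953616800073/1679616000000, spread=1231748807/13436928000

Answer: 2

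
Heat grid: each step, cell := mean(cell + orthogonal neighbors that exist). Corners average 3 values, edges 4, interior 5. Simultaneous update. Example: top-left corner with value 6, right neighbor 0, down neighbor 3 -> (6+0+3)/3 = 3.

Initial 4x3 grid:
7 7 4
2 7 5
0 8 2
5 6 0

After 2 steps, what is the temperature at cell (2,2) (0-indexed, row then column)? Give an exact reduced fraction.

Step 1: cell (2,2) = 15/4
Step 2: cell (2,2) = 931/240
Full grid after step 2:
  187/36 1363/240 193/36
  1133/240 503/100 1163/240
  961/240 453/100 931/240
  73/18 941/240 67/18

Answer: 931/240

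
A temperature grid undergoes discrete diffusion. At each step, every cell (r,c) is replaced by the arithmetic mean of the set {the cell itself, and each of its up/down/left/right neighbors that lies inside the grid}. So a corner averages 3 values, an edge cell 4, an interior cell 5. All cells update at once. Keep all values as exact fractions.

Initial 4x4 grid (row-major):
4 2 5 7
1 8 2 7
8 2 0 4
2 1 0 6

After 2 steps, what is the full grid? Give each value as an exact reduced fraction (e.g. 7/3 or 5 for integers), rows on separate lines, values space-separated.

After step 1:
  7/3 19/4 4 19/3
  21/4 3 22/5 5
  13/4 19/5 8/5 17/4
  11/3 5/4 7/4 10/3
After step 2:
  37/9 169/48 1169/240 46/9
  83/24 106/25 18/5 1199/240
  479/120 129/50 79/25 851/240
  49/18 157/60 119/60 28/9

Answer: 37/9 169/48 1169/240 46/9
83/24 106/25 18/5 1199/240
479/120 129/50 79/25 851/240
49/18 157/60 119/60 28/9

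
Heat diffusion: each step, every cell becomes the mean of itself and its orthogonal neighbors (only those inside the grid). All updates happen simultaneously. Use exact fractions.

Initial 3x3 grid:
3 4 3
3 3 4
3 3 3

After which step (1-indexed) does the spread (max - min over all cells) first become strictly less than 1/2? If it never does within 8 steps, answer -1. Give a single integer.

Step 1: max=11/3, min=3, spread=2/3
Step 2: max=273/80, min=3, spread=33/80
  -> spread < 1/2 first at step 2
Step 3: max=3677/1080, min=281/90, spread=61/216
Step 4: max=215839/64800, min=8461/2700, spread=511/2592
Step 5: max=12893933/3888000, min=114401/36000, spread=4309/31104
Step 6: max=767223751/233280000, min=15511237/4860000, spread=36295/373248
Step 7: max=45875570597/13996800000, min=3743335831/1166400000, spread=305773/4478976
Step 8: max=2742738670159/839808000000, min=37534575497/11664000000, spread=2575951/53747712

Answer: 2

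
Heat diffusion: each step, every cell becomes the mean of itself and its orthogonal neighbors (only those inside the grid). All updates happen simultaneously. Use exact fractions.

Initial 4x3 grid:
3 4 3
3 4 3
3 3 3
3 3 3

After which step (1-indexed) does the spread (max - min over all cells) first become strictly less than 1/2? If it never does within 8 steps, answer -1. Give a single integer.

Answer: 2

Derivation:
Step 1: max=7/2, min=3, spread=1/2
Step 2: max=407/120, min=3, spread=47/120
  -> spread < 1/2 first at step 2
Step 3: max=24181/7200, min=1217/400, spread=91/288
Step 4: max=1435199/432000, min=7373/2400, spread=108059/432000
Step 5: max=85623661/25920000, min=1482659/480000, spread=222403/1036800
Step 6: max=5106325799/1555200000, min=268560643/86400000, spread=10889369/62208000
Step 7: max=305080455541/93312000000, min=16184191537/5184000000, spread=110120063/746496000
Step 8: max=18233119516319/5598720000000, min=325005327161/103680000000, spread=5462654797/44789760000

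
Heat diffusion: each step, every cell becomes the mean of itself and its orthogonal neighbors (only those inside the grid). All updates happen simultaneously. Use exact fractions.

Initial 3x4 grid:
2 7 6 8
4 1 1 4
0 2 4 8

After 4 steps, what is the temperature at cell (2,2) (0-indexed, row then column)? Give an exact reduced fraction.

Answer: 200501/54000

Derivation:
Step 1: cell (2,2) = 15/4
Step 2: cell (2,2) = 421/120
Step 3: cell (2,2) = 6773/1800
Step 4: cell (2,2) = 200501/54000
Full grid after step 4:
  426349/129600 408817/108000 52403/12000 69991/14400
  2555201/864000 1180639/360000 1481389/360000 3961931/864000
  37261/14400 6073/2000 200501/54000 563119/129600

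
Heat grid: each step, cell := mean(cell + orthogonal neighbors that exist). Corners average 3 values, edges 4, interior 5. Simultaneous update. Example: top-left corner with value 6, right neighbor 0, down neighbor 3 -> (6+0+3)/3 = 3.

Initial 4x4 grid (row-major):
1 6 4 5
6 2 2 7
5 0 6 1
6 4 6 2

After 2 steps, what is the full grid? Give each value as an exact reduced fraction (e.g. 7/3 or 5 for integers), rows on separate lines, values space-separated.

Answer: 133/36 451/120 511/120 40/9
917/240 351/100 92/25 1037/240
323/80 357/100 191/50 55/16
53/12 169/40 29/8 23/6

Derivation:
After step 1:
  13/3 13/4 17/4 16/3
  7/2 16/5 21/5 15/4
  17/4 17/5 3 4
  5 4 9/2 3
After step 2:
  133/36 451/120 511/120 40/9
  917/240 351/100 92/25 1037/240
  323/80 357/100 191/50 55/16
  53/12 169/40 29/8 23/6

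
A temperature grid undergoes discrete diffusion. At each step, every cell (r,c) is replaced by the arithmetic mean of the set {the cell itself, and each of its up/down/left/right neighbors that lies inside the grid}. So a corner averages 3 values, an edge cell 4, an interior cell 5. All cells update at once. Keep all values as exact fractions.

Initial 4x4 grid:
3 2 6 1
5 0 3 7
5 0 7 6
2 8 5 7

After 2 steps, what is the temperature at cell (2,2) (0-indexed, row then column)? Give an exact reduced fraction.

Step 1: cell (2,2) = 21/5
Step 2: cell (2,2) = 263/50
Full grid after step 2:
  28/9 133/48 901/240 143/36
  139/48 83/25 361/100 76/15
  61/16 339/100 263/50 53/10
  47/12 39/8 207/40 13/2

Answer: 263/50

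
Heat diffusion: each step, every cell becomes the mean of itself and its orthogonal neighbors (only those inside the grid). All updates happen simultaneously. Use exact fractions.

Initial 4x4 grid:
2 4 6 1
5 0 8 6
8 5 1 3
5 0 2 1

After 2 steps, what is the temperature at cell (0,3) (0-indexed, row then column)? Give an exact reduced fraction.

Step 1: cell (0,3) = 13/3
Step 2: cell (0,3) = 163/36
Full grid after step 2:
  125/36 949/240 977/240 163/36
  527/120 363/100 433/100 947/240
  499/120 79/20 291/100 261/80
  157/36 167/60 49/20 23/12

Answer: 163/36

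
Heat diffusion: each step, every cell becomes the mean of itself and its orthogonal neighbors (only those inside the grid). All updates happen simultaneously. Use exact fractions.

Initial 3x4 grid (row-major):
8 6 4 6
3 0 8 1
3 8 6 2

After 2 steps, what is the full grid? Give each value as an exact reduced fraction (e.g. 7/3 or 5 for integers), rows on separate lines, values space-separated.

Answer: 41/9 127/24 539/120 167/36
113/24 421/100 501/100 883/240
149/36 239/48 341/80 53/12

Derivation:
After step 1:
  17/3 9/2 6 11/3
  7/2 5 19/5 17/4
  14/3 17/4 6 3
After step 2:
  41/9 127/24 539/120 167/36
  113/24 421/100 501/100 883/240
  149/36 239/48 341/80 53/12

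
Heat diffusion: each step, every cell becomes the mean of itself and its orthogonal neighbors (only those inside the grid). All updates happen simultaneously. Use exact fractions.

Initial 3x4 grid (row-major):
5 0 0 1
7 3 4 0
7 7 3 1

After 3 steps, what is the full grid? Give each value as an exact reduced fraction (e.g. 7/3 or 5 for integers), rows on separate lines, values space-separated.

Answer: 2849/720 7099/2400 14087/7200 535/432
11149/2400 3861/1000 7193/3000 12697/7200
3839/720 10549/2400 22937/7200 937/432

Derivation:
After step 1:
  4 2 5/4 1/3
  11/2 21/5 2 3/2
  7 5 15/4 4/3
After step 2:
  23/6 229/80 67/48 37/36
  207/40 187/50 127/50 31/24
  35/6 399/80 145/48 79/36
After step 3:
  2849/720 7099/2400 14087/7200 535/432
  11149/2400 3861/1000 7193/3000 12697/7200
  3839/720 10549/2400 22937/7200 937/432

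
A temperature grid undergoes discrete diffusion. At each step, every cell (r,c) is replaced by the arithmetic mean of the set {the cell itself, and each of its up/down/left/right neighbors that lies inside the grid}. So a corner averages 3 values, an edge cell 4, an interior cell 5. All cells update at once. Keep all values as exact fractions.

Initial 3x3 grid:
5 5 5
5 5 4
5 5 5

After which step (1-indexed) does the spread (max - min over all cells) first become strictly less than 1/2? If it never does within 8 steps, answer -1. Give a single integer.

Answer: 1

Derivation:
Step 1: max=5, min=14/3, spread=1/3
  -> spread < 1/2 first at step 1
Step 2: max=5, min=1133/240, spread=67/240
Step 3: max=993/200, min=10363/2160, spread=1807/10800
Step 4: max=26639/5400, min=4162037/864000, spread=33401/288000
Step 5: max=2656609/540000, min=37650067/7776000, spread=3025513/38880000
Step 6: max=141244051/28800000, min=15087073133/3110400000, spread=53531/995328
Step 7: max=38088883949/7776000000, min=907087074151/186624000000, spread=450953/11943936
Step 8: max=4564591389481/933120000000, min=54478296439397/11197440000000, spread=3799043/143327232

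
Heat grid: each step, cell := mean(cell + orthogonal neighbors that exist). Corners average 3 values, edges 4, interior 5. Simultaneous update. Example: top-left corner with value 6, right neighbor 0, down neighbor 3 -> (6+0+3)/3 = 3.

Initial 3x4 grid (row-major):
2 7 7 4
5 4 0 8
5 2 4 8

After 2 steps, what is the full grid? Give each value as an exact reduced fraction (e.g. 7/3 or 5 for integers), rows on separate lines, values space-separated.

After step 1:
  14/3 5 9/2 19/3
  4 18/5 23/5 5
  4 15/4 7/2 20/3
After step 2:
  41/9 533/120 613/120 95/18
  61/15 419/100 106/25 113/20
  47/12 297/80 1111/240 91/18

Answer: 41/9 533/120 613/120 95/18
61/15 419/100 106/25 113/20
47/12 297/80 1111/240 91/18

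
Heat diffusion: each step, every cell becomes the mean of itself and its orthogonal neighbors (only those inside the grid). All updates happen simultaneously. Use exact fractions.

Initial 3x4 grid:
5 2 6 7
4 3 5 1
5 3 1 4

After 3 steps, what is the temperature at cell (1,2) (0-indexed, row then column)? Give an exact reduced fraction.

Answer: 10799/3000

Derivation:
Step 1: cell (1,2) = 16/5
Step 2: cell (1,2) = 191/50
Step 3: cell (1,2) = 10799/3000
Full grid after step 3:
  8509/2160 7099/1800 15023/3600 8917/2160
  54437/14400 11189/3000 10799/3000 54557/14400
  1319/360 2719/800 7957/2400 1147/360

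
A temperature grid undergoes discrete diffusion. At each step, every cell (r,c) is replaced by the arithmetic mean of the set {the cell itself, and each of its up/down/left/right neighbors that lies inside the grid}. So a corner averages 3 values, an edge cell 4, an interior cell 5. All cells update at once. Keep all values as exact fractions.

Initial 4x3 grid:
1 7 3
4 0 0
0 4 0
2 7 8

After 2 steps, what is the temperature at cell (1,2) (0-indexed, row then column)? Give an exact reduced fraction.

Answer: 121/48

Derivation:
Step 1: cell (1,2) = 3/4
Step 2: cell (1,2) = 121/48
Full grid after step 2:
  8/3 157/48 41/18
  43/16 199/100 121/48
  179/80 319/100 219/80
  43/12 309/80 53/12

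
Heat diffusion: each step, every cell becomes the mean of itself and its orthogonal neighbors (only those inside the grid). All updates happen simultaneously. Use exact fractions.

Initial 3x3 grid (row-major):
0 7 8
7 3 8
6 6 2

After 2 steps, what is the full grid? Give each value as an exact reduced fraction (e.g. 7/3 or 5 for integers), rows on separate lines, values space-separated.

Answer: 79/18 691/120 209/36
53/10 121/25 489/80
175/36 1327/240 89/18

Derivation:
After step 1:
  14/3 9/2 23/3
  4 31/5 21/4
  19/3 17/4 16/3
After step 2:
  79/18 691/120 209/36
  53/10 121/25 489/80
  175/36 1327/240 89/18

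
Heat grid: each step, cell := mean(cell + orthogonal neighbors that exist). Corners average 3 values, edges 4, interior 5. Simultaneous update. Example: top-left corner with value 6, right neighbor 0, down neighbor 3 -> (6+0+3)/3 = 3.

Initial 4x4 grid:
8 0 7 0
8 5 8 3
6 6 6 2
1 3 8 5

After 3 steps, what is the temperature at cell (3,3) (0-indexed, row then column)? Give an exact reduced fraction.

Step 1: cell (3,3) = 5
Step 2: cell (3,3) = 29/6
Step 3: cell (3,3) = 703/144
Full grid after step 3:
  11699/2160 37199/7200 31727/7200 1081/270
  19927/3600 31553/6000 7301/1500 30497/7200
  18403/3600 779/150 10089/2000 451/96
  2543/540 17563/3600 1201/240 703/144

Answer: 703/144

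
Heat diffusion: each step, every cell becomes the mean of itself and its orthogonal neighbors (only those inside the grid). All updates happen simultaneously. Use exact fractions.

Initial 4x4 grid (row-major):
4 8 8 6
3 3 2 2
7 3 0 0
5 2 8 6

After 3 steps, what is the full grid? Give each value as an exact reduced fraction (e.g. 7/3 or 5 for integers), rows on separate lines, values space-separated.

After step 1:
  5 23/4 6 16/3
  17/4 19/5 3 5/2
  9/2 3 13/5 2
  14/3 9/2 4 14/3
After step 2:
  5 411/80 241/48 83/18
  351/80 99/25 179/50 77/24
  197/48 92/25 73/25 353/120
  41/9 97/24 473/120 32/9
After step 3:
  581/120 11471/2400 33029/7200 1849/432
  10471/2400 4149/1000 22427/6000 12907/3600
  30109/7200 22447/6000 5119/1500 11363/3600
  1829/432 14597/3600 13013/3600 1879/540

Answer: 581/120 11471/2400 33029/7200 1849/432
10471/2400 4149/1000 22427/6000 12907/3600
30109/7200 22447/6000 5119/1500 11363/3600
1829/432 14597/3600 13013/3600 1879/540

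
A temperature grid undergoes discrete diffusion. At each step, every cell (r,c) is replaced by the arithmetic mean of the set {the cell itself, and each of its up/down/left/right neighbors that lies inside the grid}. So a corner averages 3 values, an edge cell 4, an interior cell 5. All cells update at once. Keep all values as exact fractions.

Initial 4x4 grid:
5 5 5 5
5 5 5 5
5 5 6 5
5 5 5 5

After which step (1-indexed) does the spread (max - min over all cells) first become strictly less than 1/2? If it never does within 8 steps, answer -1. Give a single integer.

Answer: 1

Derivation:
Step 1: max=21/4, min=5, spread=1/4
  -> spread < 1/2 first at step 1
Step 2: max=261/50, min=5, spread=11/50
Step 3: max=12367/2400, min=5, spread=367/2400
Step 4: max=55571/10800, min=3013/600, spread=1337/10800
Step 5: max=1661669/324000, min=90469/18000, spread=33227/324000
Step 6: max=49814327/9720000, min=544049/108000, spread=849917/9720000
Step 7: max=1491714347/291600000, min=8168533/1620000, spread=21378407/291600000
Step 8: max=44706462371/8748000000, min=2453688343/486000000, spread=540072197/8748000000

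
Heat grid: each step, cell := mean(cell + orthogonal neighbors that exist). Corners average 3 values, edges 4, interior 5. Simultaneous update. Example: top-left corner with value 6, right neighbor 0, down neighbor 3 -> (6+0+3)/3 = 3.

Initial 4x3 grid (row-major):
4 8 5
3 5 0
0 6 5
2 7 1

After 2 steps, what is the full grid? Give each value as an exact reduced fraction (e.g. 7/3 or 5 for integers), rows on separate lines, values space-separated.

Answer: 9/2 577/120 163/36
303/80 17/4 929/240
267/80 15/4 941/240
13/4 239/60 34/9

Derivation:
After step 1:
  5 11/2 13/3
  3 22/5 15/4
  11/4 23/5 3
  3 4 13/3
After step 2:
  9/2 577/120 163/36
  303/80 17/4 929/240
  267/80 15/4 941/240
  13/4 239/60 34/9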